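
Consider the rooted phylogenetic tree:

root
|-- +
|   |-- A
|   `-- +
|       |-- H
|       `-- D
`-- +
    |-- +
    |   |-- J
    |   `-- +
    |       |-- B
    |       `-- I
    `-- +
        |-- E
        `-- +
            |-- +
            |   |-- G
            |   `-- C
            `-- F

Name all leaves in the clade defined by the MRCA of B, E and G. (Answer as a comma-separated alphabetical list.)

B, C, E, F, G, I, J

Tracing B: it sits inside (B,I).
Tracing E: it sits inside (E,((G,C),F)).
Tracing G: it sits inside (G,C).
The smallest clade enclosing all 3 is ((J,(B,I)),(E,((G,C),F))); the answer is its 7 terminal taxa in alphabetical order.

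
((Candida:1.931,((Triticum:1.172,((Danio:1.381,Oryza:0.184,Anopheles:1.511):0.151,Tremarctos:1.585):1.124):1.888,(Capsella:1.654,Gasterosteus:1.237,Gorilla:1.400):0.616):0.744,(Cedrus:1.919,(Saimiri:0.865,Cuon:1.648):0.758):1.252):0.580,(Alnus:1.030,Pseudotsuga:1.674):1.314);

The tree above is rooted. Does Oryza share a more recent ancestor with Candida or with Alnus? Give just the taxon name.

Candida

The MRCA of Oryza and Candida subtends (Candida,((Triticum,((Danio,Oryza,Anopheles),Tremarctos)),(Capsella,Gasterosteus,Gorilla)),(Cedrus,(Saimiri,Cuon))) (12 taxa).
The MRCA of Oryza and Alnus is the root, subtending the entire tree (14 taxa).
The first is nested inside the second, so Oryza shares a more recent common ancestor with Candida.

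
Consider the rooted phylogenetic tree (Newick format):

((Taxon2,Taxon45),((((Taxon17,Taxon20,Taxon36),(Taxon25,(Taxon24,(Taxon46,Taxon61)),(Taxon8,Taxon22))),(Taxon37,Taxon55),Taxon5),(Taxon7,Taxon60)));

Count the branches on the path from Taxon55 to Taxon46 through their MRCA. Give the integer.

The MRCA of Taxon55 and Taxon46 is the node subtending (((Taxon17,Taxon20,Taxon36),(Taxon25,(Taxon24,(Taxon46,Taxon61)),(Taxon8,Taxon22))),(Taxon37,Taxon55),Taxon5).
From Taxon55 up to that node: 2 branches. From Taxon46 up to the same node: 5 branches. Total: 2 + 5 = 7.

7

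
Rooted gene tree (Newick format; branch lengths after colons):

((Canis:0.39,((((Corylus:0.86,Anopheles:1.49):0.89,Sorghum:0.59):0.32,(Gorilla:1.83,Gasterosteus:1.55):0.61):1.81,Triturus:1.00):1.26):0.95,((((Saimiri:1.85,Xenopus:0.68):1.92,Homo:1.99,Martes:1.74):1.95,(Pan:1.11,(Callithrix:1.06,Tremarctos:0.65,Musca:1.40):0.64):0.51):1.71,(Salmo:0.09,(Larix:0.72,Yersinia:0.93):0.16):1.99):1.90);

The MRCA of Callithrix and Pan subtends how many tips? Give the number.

4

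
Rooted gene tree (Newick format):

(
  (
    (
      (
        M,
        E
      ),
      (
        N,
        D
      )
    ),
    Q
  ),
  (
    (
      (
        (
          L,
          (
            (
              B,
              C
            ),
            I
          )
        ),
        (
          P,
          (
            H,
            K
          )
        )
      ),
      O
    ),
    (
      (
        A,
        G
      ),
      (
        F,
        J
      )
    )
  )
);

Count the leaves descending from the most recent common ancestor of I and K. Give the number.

7

The MRCA of I and K is the node subtending ((L,((B,C),I)),(P,(H,K))).
That clade contains 7 terminal taxa: B, C, H, I, K, L, P.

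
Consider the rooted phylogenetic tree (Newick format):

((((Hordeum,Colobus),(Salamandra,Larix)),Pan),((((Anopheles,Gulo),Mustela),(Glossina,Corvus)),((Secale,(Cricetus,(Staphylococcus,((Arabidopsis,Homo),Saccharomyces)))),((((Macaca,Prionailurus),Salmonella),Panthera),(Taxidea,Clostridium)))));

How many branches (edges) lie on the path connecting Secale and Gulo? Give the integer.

7

The MRCA of Secale and Gulo is the node subtending ((((Anopheles,Gulo),Mustela),(Glossina,Corvus)),((Secale,(Cricetus,(Staphylococcus,((Arabidopsis,Homo),Saccharomyces)))),((((Macaca,Prionailurus),Salmonella),Panthera),(Taxidea,Clostridium)))).
From Secale up to that node: 3 branches. From Gulo up to the same node: 4 branches. Total: 3 + 4 = 7.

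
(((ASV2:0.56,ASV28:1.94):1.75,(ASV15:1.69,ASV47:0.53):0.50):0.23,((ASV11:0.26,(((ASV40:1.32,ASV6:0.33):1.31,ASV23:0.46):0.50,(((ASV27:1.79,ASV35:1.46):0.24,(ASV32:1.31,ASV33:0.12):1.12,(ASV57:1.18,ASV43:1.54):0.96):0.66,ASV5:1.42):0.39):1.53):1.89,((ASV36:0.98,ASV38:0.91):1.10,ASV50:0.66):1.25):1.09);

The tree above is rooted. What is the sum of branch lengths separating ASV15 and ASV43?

The path runs ASV15 → … → MRCA → … → ASV43; the MRCA is the root of the tree.
Branch lengths along that path: 1.69 + 0.50 + 0.23 + 1.09 + 1.89 + 1.53 + 0.39 + 0.66 + 0.96 + 1.54 = 10.48.

10.48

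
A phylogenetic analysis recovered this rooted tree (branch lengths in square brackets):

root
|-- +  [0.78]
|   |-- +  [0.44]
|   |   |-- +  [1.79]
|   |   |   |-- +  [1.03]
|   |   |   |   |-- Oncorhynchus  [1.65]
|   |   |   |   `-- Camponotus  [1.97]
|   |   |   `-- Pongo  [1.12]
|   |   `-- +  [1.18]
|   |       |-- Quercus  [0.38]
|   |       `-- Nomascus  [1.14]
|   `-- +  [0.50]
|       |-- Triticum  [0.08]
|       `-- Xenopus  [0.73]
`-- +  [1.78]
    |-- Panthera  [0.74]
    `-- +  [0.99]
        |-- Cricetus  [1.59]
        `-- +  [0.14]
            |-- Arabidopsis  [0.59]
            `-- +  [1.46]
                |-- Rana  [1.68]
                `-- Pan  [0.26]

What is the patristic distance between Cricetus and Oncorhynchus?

10.05

The path runs Cricetus → … → MRCA → … → Oncorhynchus; the MRCA is the root of the tree.
Branch lengths along that path: 1.59 + 0.99 + 1.78 + 0.78 + 0.44 + 1.79 + 1.03 + 1.65 = 10.05.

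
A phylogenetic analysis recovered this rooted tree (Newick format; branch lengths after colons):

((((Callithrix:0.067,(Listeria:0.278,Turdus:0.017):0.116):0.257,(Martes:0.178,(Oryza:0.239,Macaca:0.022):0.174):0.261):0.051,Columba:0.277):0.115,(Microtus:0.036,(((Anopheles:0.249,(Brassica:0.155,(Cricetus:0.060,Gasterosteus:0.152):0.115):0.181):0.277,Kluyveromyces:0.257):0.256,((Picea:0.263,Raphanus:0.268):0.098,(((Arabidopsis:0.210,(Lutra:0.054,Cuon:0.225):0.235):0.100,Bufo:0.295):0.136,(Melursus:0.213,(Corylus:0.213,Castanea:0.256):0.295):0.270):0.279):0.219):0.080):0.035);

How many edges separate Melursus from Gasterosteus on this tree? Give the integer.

9

The MRCA of Melursus and Gasterosteus is the node subtending (((Anopheles,(Brassica,(Cricetus,Gasterosteus))),Kluyveromyces),((Picea,Raphanus),(((Arabidopsis,(Lutra,Cuon)),Bufo),(Melursus,(Corylus,Castanea))))).
From Melursus up to that node: 4 branches. From Gasterosteus up to the same node: 5 branches. Total: 4 + 5 = 9.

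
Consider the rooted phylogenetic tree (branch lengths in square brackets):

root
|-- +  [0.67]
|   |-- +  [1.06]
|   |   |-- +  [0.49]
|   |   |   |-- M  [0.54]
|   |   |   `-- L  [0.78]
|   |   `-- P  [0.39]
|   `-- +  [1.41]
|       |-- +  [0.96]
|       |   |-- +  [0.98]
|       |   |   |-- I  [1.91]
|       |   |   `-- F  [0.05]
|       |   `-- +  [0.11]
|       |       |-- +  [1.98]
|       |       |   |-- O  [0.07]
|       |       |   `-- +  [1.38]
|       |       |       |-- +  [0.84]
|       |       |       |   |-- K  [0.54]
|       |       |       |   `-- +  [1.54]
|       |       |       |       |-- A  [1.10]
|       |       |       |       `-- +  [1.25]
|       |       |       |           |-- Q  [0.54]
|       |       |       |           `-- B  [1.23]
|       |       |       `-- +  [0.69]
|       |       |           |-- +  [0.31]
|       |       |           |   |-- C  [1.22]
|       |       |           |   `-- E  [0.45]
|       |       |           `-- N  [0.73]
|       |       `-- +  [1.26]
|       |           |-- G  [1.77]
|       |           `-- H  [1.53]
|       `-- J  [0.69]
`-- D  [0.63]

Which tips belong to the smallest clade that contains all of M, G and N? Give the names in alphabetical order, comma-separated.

Tracing M: it sits inside (M,L).
Tracing G: it sits inside (G,H).
Tracing N: it sits inside ((C,E),N).
The smallest clade enclosing all 3 is (((M,L),P),(((I,F),((O,((K,(A,(Q,B))),((C,E),N))),(G,H))),J)); the answer is its 16 terminal taxa in alphabetical order.

A, B, C, E, F, G, H, I, J, K, L, M, N, O, P, Q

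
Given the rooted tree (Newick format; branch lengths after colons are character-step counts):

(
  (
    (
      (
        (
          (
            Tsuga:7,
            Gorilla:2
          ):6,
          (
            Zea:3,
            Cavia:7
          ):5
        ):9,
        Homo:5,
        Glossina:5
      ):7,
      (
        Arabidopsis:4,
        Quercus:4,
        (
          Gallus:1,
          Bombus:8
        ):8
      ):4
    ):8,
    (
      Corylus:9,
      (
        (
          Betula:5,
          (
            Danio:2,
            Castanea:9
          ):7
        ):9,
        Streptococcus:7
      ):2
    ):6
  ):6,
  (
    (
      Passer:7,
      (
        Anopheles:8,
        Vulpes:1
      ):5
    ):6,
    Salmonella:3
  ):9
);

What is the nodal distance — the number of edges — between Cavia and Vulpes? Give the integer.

10

The MRCA of Cavia and Vulpes is the root of the tree.
From Cavia up to that node: 6 branches. From Vulpes up to the same node: 4 branches. Total: 6 + 4 = 10.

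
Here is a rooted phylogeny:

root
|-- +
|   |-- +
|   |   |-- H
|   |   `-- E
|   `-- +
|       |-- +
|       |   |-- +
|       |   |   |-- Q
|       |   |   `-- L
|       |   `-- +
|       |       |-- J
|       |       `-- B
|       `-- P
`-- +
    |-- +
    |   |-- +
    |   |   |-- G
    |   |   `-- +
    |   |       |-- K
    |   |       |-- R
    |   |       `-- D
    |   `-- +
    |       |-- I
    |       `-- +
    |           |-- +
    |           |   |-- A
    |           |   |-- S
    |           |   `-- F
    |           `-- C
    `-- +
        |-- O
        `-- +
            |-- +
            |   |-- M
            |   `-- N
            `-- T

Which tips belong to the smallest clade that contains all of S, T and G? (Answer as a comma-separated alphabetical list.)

A, C, D, F, G, I, K, M, N, O, R, S, T

Tracing S: it sits inside (A,S,F).
Tracing T: it sits inside ((M,N),T).
Tracing G: it sits inside (G,(K,R,D)).
The smallest clade enclosing all 3 is (((G,(K,R,D)),(I,((A,S,F),C))),(O,((M,N),T))); the answer is its 13 terminal taxa in alphabetical order.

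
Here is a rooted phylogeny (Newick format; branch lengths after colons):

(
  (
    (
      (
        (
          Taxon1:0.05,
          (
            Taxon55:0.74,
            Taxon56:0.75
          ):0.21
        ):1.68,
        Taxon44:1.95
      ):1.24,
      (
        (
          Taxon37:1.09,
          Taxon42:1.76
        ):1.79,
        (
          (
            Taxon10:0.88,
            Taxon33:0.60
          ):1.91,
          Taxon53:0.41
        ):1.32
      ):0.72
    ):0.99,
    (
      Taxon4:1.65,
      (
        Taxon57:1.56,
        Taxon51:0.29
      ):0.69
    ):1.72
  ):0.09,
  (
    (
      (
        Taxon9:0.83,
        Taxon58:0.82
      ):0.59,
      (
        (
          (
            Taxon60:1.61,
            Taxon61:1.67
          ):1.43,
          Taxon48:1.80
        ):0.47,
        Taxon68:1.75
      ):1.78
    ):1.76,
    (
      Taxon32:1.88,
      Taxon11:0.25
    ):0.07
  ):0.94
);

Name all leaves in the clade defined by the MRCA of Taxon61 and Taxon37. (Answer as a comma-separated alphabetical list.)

Tracing Taxon61: it sits inside (Taxon60,Taxon61).
Tracing Taxon37: it sits inside (Taxon37,Taxon42).
The smallest clade enclosing both is the whole tree (their MRCA is the root), so the answer is all 20 tips in alphabetical order.

Taxon1, Taxon10, Taxon11, Taxon32, Taxon33, Taxon37, Taxon4, Taxon42, Taxon44, Taxon48, Taxon51, Taxon53, Taxon55, Taxon56, Taxon57, Taxon58, Taxon60, Taxon61, Taxon68, Taxon9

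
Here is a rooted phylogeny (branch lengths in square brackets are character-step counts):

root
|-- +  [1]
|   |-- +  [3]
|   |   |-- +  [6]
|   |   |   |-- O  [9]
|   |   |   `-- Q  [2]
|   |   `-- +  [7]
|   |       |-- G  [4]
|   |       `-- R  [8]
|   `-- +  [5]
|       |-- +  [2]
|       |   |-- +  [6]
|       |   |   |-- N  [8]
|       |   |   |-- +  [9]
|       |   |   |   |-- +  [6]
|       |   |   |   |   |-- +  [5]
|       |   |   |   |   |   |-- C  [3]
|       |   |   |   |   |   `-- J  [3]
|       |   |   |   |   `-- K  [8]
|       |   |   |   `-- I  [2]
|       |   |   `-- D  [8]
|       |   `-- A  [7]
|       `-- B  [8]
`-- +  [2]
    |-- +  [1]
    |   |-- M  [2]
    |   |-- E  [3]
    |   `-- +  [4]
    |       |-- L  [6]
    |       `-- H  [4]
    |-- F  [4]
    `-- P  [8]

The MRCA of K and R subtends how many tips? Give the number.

12

The MRCA of K and R is the node subtending (((O,Q),(G,R)),(((N,(((C,J),K),I),D),A),B)).
That clade contains 12 terminal taxa: A, B, C, D, G, I, J, K, N, O, Q, R.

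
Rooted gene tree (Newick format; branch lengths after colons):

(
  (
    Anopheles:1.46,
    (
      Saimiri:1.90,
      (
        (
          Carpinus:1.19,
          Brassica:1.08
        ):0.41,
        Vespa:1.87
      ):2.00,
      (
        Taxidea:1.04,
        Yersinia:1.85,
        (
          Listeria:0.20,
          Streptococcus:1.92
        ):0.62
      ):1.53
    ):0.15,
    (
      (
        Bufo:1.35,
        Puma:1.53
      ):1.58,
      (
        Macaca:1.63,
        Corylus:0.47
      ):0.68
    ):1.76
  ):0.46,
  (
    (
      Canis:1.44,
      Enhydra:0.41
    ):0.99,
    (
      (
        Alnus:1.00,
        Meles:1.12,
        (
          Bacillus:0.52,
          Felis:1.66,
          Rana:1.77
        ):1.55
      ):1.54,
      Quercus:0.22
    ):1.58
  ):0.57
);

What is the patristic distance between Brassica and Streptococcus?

7.56

The path runs Brassica → … → MRCA → … → Streptococcus; the MRCA is the node subtending (Saimiri,((Carpinus,Brassica),Vespa),(Taxidea,Yersinia,(Listeria,Streptococcus))).
Branch lengths along that path: 1.08 + 0.41 + 2.00 + 1.53 + 0.62 + 1.92 = 7.56.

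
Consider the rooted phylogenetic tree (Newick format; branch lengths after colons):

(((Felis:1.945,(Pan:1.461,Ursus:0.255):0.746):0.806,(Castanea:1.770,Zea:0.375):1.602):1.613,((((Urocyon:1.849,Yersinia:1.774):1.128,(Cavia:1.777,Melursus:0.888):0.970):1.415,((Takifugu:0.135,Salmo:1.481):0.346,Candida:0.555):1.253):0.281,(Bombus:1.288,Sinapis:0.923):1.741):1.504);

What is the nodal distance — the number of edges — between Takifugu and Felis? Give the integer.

8

The MRCA of Takifugu and Felis is the root of the tree.
From Takifugu up to that node: 5 branches. From Felis up to the same node: 3 branches. Total: 5 + 3 = 8.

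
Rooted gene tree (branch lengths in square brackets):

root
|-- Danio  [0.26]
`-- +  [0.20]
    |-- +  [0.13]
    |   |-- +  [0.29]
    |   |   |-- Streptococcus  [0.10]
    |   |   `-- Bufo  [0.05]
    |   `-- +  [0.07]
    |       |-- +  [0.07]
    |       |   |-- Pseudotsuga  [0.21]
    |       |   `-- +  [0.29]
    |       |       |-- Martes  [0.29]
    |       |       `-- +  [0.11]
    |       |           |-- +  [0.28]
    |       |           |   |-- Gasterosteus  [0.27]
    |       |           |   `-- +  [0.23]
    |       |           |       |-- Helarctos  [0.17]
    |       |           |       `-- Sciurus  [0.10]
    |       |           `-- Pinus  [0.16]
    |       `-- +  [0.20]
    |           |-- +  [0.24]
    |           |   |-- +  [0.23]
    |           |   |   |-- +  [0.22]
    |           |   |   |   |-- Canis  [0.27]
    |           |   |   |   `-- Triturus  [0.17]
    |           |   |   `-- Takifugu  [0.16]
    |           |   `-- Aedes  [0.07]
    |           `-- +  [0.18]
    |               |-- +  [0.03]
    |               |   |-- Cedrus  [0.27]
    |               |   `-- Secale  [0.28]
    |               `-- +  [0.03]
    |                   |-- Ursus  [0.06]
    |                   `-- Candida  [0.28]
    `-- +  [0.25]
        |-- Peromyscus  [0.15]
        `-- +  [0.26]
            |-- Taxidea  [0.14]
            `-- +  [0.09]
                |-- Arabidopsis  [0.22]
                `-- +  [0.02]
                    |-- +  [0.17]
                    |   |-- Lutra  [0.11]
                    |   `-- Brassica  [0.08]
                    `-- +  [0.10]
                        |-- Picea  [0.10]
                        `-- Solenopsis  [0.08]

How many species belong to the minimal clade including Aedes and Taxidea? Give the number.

The MRCA of Aedes and Taxidea is the node subtending (((Streptococcus,Bufo),((Pseudotsuga,(Martes,((Gasterosteus,(Helarctos,Sciurus)),Pinus))),((((Canis,Triturus),Takifugu),Aedes),((Cedrus,Secale),(Ursus,Candida))))),(Peromyscus,(Taxidea,(Arabidopsis,((Lutra,Brassica),(Picea,Solenopsis)))))).
That clade contains 23 terminal taxa: Aedes, Arabidopsis, Brassica, Bufo, Candida, Canis, Cedrus, Gasterosteus, Helarctos, Lutra, Martes, Peromyscus, Picea, Pinus, Pseudotsuga, Sciurus, Secale, Solenopsis, Streptococcus, Takifugu, Taxidea, Triturus, Ursus.

23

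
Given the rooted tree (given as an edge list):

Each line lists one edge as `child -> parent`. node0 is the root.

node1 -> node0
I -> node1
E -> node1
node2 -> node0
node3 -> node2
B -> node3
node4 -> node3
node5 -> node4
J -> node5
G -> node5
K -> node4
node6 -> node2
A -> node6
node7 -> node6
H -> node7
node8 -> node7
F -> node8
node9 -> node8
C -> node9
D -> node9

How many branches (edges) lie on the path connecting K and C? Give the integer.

8

The MRCA of K and C is the node subtending ((B,((J,G),K)),(A,(H,(F,(C,D))))).
From K up to that node: 3 branches. From C up to the same node: 5 branches. Total: 3 + 5 = 8.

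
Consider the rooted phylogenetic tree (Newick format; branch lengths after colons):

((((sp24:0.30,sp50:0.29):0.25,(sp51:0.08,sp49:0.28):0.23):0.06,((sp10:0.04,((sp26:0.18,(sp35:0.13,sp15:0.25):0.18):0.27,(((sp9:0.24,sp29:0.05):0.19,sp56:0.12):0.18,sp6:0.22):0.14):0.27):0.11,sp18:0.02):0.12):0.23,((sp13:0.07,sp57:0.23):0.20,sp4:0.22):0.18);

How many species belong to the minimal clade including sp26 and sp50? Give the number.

The MRCA of sp26 and sp50 is the node subtending (((sp24,sp50),(sp51,sp49)),((sp10,((sp26,(sp35,sp15)),(((sp9,sp29),sp56),sp6))),sp18)).
That clade contains 13 terminal taxa: sp10, sp15, sp18, sp24, sp26, sp29, sp35, sp49, sp50, sp51, sp56, sp6, sp9.

13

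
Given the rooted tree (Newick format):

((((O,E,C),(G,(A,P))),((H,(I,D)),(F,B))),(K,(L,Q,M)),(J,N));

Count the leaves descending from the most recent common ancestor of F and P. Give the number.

11

The MRCA of F and P is the node subtending (((O,E,C),(G,(A,P))),((H,(I,D)),(F,B))).
That clade contains 11 terminal taxa: A, B, C, D, E, F, G, H, I, O, P.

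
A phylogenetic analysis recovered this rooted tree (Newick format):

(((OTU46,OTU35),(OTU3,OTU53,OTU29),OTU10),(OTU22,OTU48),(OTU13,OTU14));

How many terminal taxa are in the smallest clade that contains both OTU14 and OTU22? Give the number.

10

The MRCA of OTU14 and OTU22 is the root, so the clade is the entire tree.
That clade contains 10 terminal taxa: OTU10, OTU13, OTU14, OTU22, OTU29, OTU3, OTU35, OTU46, OTU48, OTU53.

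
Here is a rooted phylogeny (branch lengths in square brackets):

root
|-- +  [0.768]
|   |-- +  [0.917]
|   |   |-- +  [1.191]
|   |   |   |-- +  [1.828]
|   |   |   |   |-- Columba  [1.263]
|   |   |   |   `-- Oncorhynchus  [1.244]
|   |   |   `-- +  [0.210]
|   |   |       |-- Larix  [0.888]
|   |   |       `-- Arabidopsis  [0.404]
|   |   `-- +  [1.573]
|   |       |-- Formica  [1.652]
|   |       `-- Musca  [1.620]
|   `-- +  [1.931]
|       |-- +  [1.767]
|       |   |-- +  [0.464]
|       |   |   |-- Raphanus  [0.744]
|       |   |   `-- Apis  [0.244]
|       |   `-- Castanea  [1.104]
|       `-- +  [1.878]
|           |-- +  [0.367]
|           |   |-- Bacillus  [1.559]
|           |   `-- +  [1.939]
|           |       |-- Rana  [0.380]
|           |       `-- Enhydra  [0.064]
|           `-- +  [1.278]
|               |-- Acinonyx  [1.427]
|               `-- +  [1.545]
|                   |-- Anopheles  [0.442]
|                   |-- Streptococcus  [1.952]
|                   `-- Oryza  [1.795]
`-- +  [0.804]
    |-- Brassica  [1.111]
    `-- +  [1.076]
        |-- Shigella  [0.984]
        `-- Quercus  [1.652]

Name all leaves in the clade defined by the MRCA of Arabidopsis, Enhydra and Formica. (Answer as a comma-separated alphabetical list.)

Acinonyx, Anopheles, Apis, Arabidopsis, Bacillus, Castanea, Columba, Enhydra, Formica, Larix, Musca, Oncorhynchus, Oryza, Rana, Raphanus, Streptococcus

Tracing Arabidopsis: it sits inside (Larix,Arabidopsis).
Tracing Enhydra: it sits inside (Rana,Enhydra).
Tracing Formica: it sits inside (Formica,Musca).
The smallest clade enclosing all 3 is ((((Columba,Oncorhynchus),(Larix,Arabidopsis)),(Formica,Musca)),(((Raphanus,Apis),Castanea),((Bacillus,(Rana,Enhydra)),(Acinonyx,(Anopheles,Streptococcus,Oryza))))); the answer is its 16 terminal taxa in alphabetical order.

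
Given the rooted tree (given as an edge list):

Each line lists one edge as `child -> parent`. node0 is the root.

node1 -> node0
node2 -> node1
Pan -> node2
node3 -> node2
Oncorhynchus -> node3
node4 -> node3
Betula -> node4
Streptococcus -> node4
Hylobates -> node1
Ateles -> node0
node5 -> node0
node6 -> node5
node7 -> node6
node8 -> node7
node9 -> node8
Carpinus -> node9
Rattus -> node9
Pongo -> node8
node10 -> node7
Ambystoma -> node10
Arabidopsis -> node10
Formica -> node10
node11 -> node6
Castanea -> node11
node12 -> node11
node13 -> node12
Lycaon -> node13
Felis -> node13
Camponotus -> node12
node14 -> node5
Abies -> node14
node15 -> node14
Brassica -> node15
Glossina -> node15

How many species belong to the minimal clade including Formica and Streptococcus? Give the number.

19

The MRCA of Formica and Streptococcus is the root, so the clade is the entire tree.
That clade contains 19 terminal taxa: Abies, Ambystoma, Arabidopsis, Ateles, Betula, Brassica, Camponotus, Carpinus, Castanea, Felis, Formica, Glossina, Hylobates, Lycaon, Oncorhynchus, Pan, Pongo, Rattus, Streptococcus.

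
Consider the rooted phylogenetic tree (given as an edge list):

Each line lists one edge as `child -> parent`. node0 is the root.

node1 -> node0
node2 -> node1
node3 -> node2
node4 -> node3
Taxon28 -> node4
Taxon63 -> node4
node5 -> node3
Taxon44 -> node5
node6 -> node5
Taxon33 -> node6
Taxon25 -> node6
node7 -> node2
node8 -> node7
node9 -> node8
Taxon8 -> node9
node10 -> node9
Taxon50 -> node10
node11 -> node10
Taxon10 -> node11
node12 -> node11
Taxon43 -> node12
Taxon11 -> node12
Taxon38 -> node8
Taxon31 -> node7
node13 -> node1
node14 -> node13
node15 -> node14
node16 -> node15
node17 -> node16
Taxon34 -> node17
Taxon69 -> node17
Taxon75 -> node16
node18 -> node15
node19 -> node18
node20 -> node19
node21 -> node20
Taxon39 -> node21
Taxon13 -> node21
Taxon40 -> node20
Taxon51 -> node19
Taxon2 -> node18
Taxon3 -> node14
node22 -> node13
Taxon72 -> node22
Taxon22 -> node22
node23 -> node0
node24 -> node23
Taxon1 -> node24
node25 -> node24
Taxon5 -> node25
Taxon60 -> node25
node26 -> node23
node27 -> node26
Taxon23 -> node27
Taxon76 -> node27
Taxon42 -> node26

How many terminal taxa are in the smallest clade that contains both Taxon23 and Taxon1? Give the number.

6

The MRCA of Taxon23 and Taxon1 is the node subtending ((Taxon1,(Taxon5,Taxon60)),((Taxon23,Taxon76),Taxon42)).
That clade contains 6 terminal taxa: Taxon1, Taxon23, Taxon42, Taxon5, Taxon60, Taxon76.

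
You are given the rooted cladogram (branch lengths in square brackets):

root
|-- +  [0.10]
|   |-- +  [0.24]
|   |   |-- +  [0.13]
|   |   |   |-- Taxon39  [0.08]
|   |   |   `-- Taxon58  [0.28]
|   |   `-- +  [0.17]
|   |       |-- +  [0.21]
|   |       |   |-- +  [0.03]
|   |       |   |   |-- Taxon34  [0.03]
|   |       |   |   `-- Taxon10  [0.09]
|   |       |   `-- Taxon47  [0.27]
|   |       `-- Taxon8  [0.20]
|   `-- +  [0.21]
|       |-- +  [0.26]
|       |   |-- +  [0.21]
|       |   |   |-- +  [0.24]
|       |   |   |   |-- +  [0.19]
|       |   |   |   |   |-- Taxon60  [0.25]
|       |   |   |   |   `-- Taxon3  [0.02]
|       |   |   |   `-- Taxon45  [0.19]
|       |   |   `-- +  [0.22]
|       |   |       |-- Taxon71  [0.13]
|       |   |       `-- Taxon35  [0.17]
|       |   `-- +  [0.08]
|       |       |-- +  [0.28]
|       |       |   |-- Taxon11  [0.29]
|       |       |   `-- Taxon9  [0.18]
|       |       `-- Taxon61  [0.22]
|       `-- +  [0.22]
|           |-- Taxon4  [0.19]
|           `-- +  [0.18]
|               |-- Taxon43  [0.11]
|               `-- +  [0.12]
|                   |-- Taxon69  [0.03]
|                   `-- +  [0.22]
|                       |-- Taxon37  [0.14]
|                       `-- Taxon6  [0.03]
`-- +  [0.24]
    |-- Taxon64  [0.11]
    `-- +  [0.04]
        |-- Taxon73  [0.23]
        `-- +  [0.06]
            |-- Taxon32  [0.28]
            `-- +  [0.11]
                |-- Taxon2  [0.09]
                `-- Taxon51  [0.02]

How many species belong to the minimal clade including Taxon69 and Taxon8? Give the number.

19

The MRCA of Taxon69 and Taxon8 is the node subtending (((Taxon39,Taxon58),(((Taxon34,Taxon10),Taxon47),Taxon8)),(((((Taxon60,Taxon3),Taxon45),(Taxon71,Taxon35)),((Taxon11,Taxon9),Taxon61)),(Taxon4,(Taxon43,(Taxon69,(Taxon37,Taxon6)))))).
That clade contains 19 terminal taxa: Taxon10, Taxon11, Taxon3, Taxon34, Taxon35, Taxon37, Taxon39, Taxon4, Taxon43, Taxon45, Taxon47, Taxon58, Taxon6, Taxon60, Taxon61, Taxon69, Taxon71, Taxon8, Taxon9.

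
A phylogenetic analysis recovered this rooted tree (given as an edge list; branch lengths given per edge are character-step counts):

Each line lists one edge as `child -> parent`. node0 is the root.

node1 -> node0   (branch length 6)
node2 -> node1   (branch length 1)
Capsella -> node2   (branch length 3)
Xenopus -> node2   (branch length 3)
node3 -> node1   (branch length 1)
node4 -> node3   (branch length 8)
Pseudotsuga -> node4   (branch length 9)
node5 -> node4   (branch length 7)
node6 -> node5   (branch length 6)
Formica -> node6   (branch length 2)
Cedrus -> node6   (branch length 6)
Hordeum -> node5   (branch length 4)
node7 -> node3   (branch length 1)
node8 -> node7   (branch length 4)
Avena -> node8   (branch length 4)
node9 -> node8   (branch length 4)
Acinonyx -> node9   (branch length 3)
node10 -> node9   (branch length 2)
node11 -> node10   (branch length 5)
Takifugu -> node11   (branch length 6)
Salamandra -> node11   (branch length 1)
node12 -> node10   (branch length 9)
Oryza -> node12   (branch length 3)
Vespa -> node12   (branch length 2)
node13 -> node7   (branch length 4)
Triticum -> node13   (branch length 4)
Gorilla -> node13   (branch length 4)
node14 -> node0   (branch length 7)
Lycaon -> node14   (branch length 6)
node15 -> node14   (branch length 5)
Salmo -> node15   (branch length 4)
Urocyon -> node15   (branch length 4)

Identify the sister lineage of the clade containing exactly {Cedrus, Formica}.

Hordeum

The clade containing exactly {Cedrus, Formica} attaches to the tree at the node subtending ((Formica,Cedrus),Hordeum).
The other lineage descending from that same node — the sister group — is the single tip Hordeum.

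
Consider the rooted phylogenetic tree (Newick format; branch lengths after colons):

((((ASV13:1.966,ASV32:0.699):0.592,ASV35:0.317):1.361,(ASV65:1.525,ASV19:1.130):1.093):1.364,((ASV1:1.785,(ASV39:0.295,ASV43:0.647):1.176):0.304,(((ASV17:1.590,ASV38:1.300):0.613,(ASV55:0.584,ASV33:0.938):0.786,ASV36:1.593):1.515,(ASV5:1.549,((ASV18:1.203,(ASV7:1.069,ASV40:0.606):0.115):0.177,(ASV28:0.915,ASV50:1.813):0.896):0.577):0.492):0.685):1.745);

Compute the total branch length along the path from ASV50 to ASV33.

7.017

The path runs ASV50 → … → MRCA → … → ASV33; the MRCA is the node subtending (((ASV17,ASV38),(ASV55,ASV33),ASV36),(ASV5,((ASV18,(ASV7,ASV40)),(ASV28,ASV50)))).
Branch lengths along that path: 1.813 + 0.896 + 0.577 + 0.492 + 1.515 + 0.786 + 0.938 = 7.017.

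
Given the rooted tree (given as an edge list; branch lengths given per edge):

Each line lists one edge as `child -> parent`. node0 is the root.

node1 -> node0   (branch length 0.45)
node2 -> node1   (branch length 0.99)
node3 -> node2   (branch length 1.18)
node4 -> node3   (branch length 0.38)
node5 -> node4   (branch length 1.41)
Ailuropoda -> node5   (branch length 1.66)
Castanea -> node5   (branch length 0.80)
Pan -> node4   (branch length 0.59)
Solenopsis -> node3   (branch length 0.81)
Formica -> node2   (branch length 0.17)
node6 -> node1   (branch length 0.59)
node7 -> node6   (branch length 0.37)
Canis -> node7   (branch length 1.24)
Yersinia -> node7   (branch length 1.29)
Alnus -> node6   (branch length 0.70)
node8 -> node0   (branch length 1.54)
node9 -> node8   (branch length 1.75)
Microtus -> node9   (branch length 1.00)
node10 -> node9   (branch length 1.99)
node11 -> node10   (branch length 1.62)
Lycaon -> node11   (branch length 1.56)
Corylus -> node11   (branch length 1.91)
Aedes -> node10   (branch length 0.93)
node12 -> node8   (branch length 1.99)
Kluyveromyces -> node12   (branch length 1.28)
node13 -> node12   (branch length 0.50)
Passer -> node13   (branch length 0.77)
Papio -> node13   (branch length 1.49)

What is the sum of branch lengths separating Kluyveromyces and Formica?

6.42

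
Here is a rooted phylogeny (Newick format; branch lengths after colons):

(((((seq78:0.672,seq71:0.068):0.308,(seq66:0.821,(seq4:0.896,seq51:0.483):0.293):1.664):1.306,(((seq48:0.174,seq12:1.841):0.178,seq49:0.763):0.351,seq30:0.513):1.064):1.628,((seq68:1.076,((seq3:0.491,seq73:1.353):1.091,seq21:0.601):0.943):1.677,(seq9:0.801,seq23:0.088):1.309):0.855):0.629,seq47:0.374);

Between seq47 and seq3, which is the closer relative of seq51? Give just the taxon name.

The MRCA of seq51 and seq3 subtends ((((seq78,seq71),(seq66,(seq4,seq51))),(((seq48,seq12),seq49),seq30)),((seq68,((seq3,seq73),seq21)),(seq9,seq23))) (15 taxa).
The MRCA of seq51 and seq47 is the root, subtending the entire tree (16 taxa).
The first is nested inside the second, so seq51 shares a more recent common ancestor with seq3.

seq3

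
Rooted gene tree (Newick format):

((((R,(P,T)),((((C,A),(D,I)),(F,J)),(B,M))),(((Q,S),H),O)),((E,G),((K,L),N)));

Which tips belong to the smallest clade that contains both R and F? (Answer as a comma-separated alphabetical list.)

Tracing R: it sits inside (R,(P,T)).
Tracing F: it sits inside (F,J).
The smallest clade enclosing both is ((R,(P,T)),((((C,A),(D,I)),(F,J)),(B,M))); the answer is its 11 terminal taxa in alphabetical order.

A, B, C, D, F, I, J, M, P, R, T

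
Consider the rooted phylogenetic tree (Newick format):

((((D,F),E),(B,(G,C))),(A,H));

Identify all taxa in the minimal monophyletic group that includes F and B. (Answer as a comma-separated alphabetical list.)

B, C, D, E, F, G

Tracing F: it sits inside (D,F).
Tracing B: it sits inside (B,(G,C)).
The smallest clade enclosing both is (((D,F),E),(B,(G,C))); the answer is its 6 terminal taxa in alphabetical order.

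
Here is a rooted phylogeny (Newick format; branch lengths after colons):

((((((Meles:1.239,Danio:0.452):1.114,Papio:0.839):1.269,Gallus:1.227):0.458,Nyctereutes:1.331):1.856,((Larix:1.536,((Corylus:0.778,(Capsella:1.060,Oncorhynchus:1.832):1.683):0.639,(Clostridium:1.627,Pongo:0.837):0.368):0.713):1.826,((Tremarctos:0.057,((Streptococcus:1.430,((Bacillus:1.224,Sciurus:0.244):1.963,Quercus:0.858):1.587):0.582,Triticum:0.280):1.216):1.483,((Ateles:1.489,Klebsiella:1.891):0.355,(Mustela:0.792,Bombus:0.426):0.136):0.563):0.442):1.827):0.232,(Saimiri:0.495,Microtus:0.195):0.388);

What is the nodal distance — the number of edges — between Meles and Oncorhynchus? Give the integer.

The MRCA of Meles and Oncorhynchus is the node subtending (((((Meles,Danio),Papio),Gallus),Nyctereutes),((Larix,((Corylus,(Capsella,Oncorhynchus)),(Clostridium,Pongo))),((Tremarctos,((Streptococcus,((Bacillus,Sciurus),Quercus)),Triticum)),((Ateles,Klebsiella),(Mustela,Bombus))))).
From Meles up to that node: 5 branches. From Oncorhynchus up to the same node: 6 branches. Total: 5 + 6 = 11.

11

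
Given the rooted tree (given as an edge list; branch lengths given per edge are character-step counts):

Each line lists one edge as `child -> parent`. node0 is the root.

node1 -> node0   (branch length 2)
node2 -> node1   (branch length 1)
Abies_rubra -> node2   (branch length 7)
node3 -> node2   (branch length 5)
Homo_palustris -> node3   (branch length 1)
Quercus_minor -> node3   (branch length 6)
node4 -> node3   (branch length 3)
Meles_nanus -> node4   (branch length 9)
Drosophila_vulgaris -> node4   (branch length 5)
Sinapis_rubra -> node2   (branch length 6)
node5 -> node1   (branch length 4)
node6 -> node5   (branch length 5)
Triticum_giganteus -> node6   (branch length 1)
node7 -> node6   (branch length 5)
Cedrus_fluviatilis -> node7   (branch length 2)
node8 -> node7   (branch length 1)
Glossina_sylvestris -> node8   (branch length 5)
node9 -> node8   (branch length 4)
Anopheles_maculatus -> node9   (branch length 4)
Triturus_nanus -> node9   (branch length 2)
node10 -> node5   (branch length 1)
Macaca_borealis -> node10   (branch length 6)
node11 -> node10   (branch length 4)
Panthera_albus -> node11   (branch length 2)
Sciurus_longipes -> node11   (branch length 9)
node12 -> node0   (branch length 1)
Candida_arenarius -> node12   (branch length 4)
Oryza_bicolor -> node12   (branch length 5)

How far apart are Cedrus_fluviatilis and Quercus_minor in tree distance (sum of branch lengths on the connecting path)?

28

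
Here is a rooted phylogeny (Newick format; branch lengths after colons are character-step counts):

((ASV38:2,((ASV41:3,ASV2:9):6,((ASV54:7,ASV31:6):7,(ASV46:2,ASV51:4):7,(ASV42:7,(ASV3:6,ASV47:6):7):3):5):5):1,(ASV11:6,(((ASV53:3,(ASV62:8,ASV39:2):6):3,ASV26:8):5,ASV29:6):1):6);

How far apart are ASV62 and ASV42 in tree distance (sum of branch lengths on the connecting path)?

The path runs ASV62 → … → MRCA → … → ASV42; the MRCA is the root of the tree.
Branch lengths along that path: 8 + 6 + 3 + 5 + 1 + 6 + 1 + 5 + 5 + 3 + 7 = 50.

50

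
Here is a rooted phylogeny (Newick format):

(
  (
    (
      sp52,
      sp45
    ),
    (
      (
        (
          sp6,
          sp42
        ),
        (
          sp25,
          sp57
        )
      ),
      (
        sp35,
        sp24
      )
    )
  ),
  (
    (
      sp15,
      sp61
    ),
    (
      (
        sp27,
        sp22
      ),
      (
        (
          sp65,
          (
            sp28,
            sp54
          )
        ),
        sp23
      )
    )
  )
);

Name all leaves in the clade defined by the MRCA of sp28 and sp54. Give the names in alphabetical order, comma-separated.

sp28, sp54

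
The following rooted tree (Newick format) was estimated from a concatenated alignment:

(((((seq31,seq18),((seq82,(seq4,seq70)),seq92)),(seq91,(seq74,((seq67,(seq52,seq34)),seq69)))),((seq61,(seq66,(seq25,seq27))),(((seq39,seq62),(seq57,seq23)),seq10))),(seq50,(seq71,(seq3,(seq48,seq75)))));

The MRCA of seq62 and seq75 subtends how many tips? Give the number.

26

The MRCA of seq62 and seq75 is the root, so the clade is the entire tree.
That clade contains 26 terminal taxa: seq10, seq18, seq23, seq25, seq27, seq3, seq31, seq34, seq39, seq4, seq48, seq50, seq52, seq57, seq61, seq62, seq66, seq67, seq69, seq70, seq71, seq74, seq75, seq82, seq91, seq92.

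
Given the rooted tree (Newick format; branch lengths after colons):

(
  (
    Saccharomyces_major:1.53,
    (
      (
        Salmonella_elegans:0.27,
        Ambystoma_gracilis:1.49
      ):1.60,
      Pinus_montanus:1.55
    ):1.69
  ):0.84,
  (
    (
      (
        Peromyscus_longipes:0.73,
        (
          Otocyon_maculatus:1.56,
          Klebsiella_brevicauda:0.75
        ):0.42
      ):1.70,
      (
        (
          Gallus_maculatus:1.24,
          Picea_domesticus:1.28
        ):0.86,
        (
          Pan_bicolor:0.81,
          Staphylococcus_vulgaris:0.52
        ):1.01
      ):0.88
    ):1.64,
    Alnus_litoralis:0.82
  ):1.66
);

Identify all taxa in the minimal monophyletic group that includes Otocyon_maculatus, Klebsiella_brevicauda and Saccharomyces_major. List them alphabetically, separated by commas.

Tracing Otocyon_maculatus: it sits inside (Otocyon_maculatus,Klebsiella_brevicauda).
Tracing Klebsiella_brevicauda: it sits inside (Otocyon_maculatus,Klebsiella_brevicauda).
Tracing Saccharomyces_major: it sits inside (Saccharomyces_major,((Salmonella_elegans,Ambystoma_gracilis),Pinus_montanus)).
The smallest clade enclosing all 3 is the whole tree (their MRCA is the root), so the answer is all 12 tips in alphabetical order.

Alnus_litoralis, Ambystoma_gracilis, Gallus_maculatus, Klebsiella_brevicauda, Otocyon_maculatus, Pan_bicolor, Peromyscus_longipes, Picea_domesticus, Pinus_montanus, Saccharomyces_major, Salmonella_elegans, Staphylococcus_vulgaris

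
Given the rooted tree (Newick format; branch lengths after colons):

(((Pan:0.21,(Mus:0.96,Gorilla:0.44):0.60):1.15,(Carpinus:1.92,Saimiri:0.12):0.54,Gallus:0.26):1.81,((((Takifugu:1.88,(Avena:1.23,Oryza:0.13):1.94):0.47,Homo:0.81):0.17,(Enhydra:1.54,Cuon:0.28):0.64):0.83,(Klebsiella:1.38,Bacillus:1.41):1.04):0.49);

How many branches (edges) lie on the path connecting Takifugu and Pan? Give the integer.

8

The MRCA of Takifugu and Pan is the root of the tree.
From Takifugu up to that node: 5 branches. From Pan up to the same node: 3 branches. Total: 5 + 3 = 8.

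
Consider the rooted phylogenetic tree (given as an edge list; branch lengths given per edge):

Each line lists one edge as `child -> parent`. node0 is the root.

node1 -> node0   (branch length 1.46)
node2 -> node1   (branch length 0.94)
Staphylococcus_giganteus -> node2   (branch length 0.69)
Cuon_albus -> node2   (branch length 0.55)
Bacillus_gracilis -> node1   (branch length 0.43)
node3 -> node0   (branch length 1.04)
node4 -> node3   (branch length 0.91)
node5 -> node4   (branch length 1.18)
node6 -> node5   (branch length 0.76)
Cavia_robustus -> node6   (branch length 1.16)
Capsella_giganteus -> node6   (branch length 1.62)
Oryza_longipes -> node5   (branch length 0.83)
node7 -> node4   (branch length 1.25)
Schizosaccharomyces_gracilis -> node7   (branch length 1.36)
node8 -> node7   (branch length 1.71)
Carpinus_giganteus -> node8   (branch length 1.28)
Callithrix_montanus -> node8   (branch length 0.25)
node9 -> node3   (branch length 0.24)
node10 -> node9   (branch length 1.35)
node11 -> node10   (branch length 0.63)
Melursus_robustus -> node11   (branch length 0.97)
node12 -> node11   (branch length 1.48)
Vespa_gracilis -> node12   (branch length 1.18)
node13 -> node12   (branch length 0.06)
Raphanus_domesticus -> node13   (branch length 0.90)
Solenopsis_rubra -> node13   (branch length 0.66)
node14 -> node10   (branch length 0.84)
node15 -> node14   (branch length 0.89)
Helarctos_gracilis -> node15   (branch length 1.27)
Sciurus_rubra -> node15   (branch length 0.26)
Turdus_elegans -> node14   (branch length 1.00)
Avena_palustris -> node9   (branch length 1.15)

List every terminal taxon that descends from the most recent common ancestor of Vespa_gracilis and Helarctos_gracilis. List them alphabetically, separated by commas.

Tracing Vespa_gracilis: it sits inside (Vespa_gracilis,(Raphanus_domesticus,Solenopsis_rubra)).
Tracing Helarctos_gracilis: it sits inside (Helarctos_gracilis,Sciurus_rubra).
The smallest clade enclosing both is ((Melursus_robustus,(Vespa_gracilis,(Raphanus_domesticus,Solenopsis_rubra))),((Helarctos_gracilis,Sciurus_rubra),Turdus_elegans)); the answer is its 7 terminal taxa in alphabetical order.

Helarctos_gracilis, Melursus_robustus, Raphanus_domesticus, Sciurus_rubra, Solenopsis_rubra, Turdus_elegans, Vespa_gracilis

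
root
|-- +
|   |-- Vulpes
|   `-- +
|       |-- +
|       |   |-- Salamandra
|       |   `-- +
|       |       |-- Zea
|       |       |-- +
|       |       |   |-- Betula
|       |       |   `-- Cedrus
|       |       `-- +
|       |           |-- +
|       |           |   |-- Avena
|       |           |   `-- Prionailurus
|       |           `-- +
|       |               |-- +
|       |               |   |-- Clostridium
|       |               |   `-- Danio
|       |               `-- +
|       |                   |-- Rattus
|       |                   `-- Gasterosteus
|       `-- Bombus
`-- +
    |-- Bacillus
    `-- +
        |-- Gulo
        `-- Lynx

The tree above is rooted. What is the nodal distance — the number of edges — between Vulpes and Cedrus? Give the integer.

The MRCA of Vulpes and Cedrus is the node subtending (Vulpes,((Salamandra,(Zea,(Betula,Cedrus),((Avena,Prionailurus),((Clostridium,Danio),(Rattus,Gasterosteus))))),Bombus)).
From Vulpes up to that node: 1 branch. From Cedrus up to the same node: 5 branches. Total: 1 + 5 = 6.

6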